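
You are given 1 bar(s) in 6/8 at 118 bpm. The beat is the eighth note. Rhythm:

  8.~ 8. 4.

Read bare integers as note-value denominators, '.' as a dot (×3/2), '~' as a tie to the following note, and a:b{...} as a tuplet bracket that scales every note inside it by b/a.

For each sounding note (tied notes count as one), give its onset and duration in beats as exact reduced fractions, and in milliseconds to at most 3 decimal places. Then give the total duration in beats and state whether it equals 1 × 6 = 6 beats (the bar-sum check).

1) 0.0ms=0b +1525.424ms=3b
2) 1525.424ms=3b +1525.424ms=3b
Σ=6b of 6 (118bpm 6/8) — PASS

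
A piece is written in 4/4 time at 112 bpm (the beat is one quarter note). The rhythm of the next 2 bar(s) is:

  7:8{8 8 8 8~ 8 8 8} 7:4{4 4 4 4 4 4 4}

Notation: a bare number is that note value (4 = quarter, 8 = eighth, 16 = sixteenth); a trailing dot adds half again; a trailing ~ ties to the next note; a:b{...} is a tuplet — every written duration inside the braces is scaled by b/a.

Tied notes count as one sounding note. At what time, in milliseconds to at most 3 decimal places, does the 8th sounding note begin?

note 8 onset = 32/7b = 2448.98ms

1. 0.0ms @ 0 + 306.122ms (4/7)
2. 306.122ms @ 4/7 + 306.122ms (4/7)
3. 612.245ms @ 8/7 + 306.122ms (4/7)
4. 918.367ms @ 12/7 + 612.245ms (8/7)
5. 1530.612ms @ 20/7 + 306.122ms (4/7)
6. 1836.735ms @ 24/7 + 306.122ms (4/7)
7. 2142.857ms @ 4 + 306.122ms (4/7)
8. 2448.98ms @ 32/7 + 306.122ms (4/7)
9. 2755.102ms @ 36/7 + 306.122ms (4/7)
10. 3061.224ms @ 40/7 + 306.122ms (4/7)
11. 3367.347ms @ 44/7 + 306.122ms (4/7)
12. 3673.469ms @ 48/7 + 306.122ms (4/7)
13. 3979.592ms @ 52/7 + 306.122ms (4/7)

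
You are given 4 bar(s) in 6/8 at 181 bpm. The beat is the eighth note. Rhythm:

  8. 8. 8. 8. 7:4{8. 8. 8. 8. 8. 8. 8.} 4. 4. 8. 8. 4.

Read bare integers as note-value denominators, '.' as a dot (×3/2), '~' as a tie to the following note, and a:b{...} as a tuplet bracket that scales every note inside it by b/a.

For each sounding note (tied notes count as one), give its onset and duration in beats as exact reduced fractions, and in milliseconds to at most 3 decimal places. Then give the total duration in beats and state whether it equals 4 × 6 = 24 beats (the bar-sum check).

1) 0.0ms=0b +497.238ms=3/2b
2) 497.238ms=3/2b +497.238ms=3/2b
3) 994.475ms=3b +497.238ms=3/2b
4) 1491.713ms=9/2b +497.238ms=3/2b
5) 1988.95ms=6b +284.136ms=6/7b
6) 2273.086ms=48/7b +284.136ms=6/7b
7) 2557.222ms=54/7b +284.136ms=6/7b
8) 2841.358ms=60/7b +284.136ms=6/7b
9) 3125.493ms=66/7b +284.136ms=6/7b
10) 3409.629ms=72/7b +284.136ms=6/7b
11) 3693.765ms=78/7b +284.136ms=6/7b
12) 3977.901ms=12b +994.475ms=3b
13) 4972.376ms=15b +994.475ms=3b
14) 5966.851ms=18b +497.238ms=3/2b
15) 6464.088ms=39/2b +497.238ms=3/2b
16) 6961.326ms=21b +994.475ms=3b
Σ=24b of 24 (181bpm 6/8) — PASS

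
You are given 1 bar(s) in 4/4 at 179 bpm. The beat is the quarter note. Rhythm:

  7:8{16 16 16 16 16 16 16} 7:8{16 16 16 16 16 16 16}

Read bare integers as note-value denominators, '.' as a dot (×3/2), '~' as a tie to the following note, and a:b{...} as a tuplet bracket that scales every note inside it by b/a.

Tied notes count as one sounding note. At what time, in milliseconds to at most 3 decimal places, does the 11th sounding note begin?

1. 0.0ms @ 0 + 95.77ms (2/7)
2. 95.77ms @ 2/7 + 95.77ms (2/7)
3. 191.54ms @ 4/7 + 95.77ms (2/7)
4. 287.31ms @ 6/7 + 95.77ms (2/7)
5. 383.081ms @ 8/7 + 95.77ms (2/7)
6. 478.851ms @ 10/7 + 95.77ms (2/7)
7. 574.621ms @ 12/7 + 95.77ms (2/7)
8. 670.391ms @ 2 + 95.77ms (2/7)
9. 766.161ms @ 16/7 + 95.77ms (2/7)
10. 861.931ms @ 18/7 + 95.77ms (2/7)
11. 957.702ms @ 20/7 + 95.77ms (2/7)
12. 1053.472ms @ 22/7 + 95.77ms (2/7)
13. 1149.242ms @ 24/7 + 95.77ms (2/7)
14. 1245.012ms @ 26/7 + 95.77ms (2/7)

note 11 onset = 20/7b = 957.702ms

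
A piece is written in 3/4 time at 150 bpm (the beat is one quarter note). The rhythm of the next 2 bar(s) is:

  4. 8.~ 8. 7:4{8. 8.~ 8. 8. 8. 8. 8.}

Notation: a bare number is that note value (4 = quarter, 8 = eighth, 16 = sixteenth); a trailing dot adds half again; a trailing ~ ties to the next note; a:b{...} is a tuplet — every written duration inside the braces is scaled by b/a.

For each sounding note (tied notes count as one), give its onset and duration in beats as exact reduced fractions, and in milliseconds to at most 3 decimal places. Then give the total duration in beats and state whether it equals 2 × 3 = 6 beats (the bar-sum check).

1) 0.0ms=0b +600.0ms=3/2b
2) 600.0ms=3/2b +600.0ms=3/2b
3) 1200.0ms=3b +171.429ms=3/7b
4) 1371.429ms=24/7b +342.857ms=6/7b
5) 1714.286ms=30/7b +171.429ms=3/7b
6) 1885.714ms=33/7b +171.429ms=3/7b
7) 2057.143ms=36/7b +171.429ms=3/7b
8) 2228.571ms=39/7b +171.429ms=3/7b
Σ=6b of 6 (150bpm 3/4) — PASS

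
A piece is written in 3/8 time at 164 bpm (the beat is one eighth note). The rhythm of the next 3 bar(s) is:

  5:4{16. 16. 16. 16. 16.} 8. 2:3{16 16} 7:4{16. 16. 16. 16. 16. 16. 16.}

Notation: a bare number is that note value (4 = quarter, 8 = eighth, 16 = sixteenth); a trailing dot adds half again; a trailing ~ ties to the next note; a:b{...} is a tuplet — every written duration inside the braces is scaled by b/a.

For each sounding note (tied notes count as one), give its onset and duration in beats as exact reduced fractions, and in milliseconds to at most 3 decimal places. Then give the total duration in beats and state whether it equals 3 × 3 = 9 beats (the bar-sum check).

1) 0.0ms=0b +219.512ms=3/5b
2) 219.512ms=3/5b +219.512ms=3/5b
3) 439.024ms=6/5b +219.512ms=3/5b
4) 658.537ms=9/5b +219.512ms=3/5b
5) 878.049ms=12/5b +219.512ms=3/5b
6) 1097.561ms=3b +548.78ms=3/2b
7) 1646.341ms=9/2b +274.39ms=3/4b
8) 1920.732ms=21/4b +274.39ms=3/4b
9) 2195.122ms=6b +156.794ms=3/7b
10) 2351.916ms=45/7b +156.794ms=3/7b
11) 2508.711ms=48/7b +156.794ms=3/7b
12) 2665.505ms=51/7b +156.794ms=3/7b
13) 2822.3ms=54/7b +156.794ms=3/7b
14) 2979.094ms=57/7b +156.794ms=3/7b
15) 3135.889ms=60/7b +156.794ms=3/7b
Σ=9b of 9 (164bpm 3/8) — PASS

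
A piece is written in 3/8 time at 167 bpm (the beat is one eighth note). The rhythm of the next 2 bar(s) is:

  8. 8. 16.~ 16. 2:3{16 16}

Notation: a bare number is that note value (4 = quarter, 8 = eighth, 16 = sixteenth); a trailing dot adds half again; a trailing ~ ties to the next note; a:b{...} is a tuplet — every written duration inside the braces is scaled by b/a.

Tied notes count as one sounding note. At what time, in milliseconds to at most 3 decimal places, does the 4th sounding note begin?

note 4 onset = 9/2b = 1616.766ms

1. 0.0ms @ 0 + 538.922ms (3/2)
2. 538.922ms @ 3/2 + 538.922ms (3/2)
3. 1077.844ms @ 3 + 538.922ms (3/2)
4. 1616.766ms @ 9/2 + 269.461ms (3/4)
5. 1886.228ms @ 21/4 + 269.461ms (3/4)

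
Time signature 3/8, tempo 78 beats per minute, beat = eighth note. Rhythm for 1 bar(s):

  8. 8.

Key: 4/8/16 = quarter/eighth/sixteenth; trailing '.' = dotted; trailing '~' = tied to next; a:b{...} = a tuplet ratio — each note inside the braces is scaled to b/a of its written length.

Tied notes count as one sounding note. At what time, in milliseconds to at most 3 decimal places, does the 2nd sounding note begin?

note 2 onset = 3/2b = 1153.846ms

1. 0.0ms @ 0 + 1153.846ms (3/2)
2. 1153.846ms @ 3/2 + 1153.846ms (3/2)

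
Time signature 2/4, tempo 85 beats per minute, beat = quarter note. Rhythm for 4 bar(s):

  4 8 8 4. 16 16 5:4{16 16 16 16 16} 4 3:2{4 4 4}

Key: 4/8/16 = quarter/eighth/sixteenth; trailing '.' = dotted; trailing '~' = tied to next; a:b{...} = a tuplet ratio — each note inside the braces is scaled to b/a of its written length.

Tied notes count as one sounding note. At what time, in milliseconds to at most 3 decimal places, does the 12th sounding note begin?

note 12 onset = 5b = 3529.412ms

1. 0.0ms @ 0 + 705.882ms (1)
2. 705.882ms @ 1 + 352.941ms (1/2)
3. 1058.824ms @ 3/2 + 352.941ms (1/2)
4. 1411.765ms @ 2 + 1058.824ms (3/2)
5. 2470.588ms @ 7/2 + 176.471ms (1/4)
6. 2647.059ms @ 15/4 + 176.471ms (1/4)
7. 2823.529ms @ 4 + 141.176ms (1/5)
8. 2964.706ms @ 21/5 + 141.176ms (1/5)
9. 3105.882ms @ 22/5 + 141.176ms (1/5)
10. 3247.059ms @ 23/5 + 141.176ms (1/5)
11. 3388.235ms @ 24/5 + 141.176ms (1/5)
12. 3529.412ms @ 5 + 705.882ms (1)
13. 4235.294ms @ 6 + 470.588ms (2/3)
14. 4705.882ms @ 20/3 + 470.588ms (2/3)
15. 5176.471ms @ 22/3 + 470.588ms (2/3)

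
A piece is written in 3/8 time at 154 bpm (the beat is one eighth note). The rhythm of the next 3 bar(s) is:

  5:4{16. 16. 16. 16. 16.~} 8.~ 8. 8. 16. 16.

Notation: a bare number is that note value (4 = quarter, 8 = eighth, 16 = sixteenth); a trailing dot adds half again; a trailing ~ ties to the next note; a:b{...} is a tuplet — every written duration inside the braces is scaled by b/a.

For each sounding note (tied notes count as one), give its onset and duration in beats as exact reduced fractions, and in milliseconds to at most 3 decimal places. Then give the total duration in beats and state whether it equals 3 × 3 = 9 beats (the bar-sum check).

1) 0.0ms=0b +233.766ms=3/5b
2) 233.766ms=3/5b +233.766ms=3/5b
3) 467.532ms=6/5b +233.766ms=3/5b
4) 701.299ms=9/5b +233.766ms=3/5b
5) 935.065ms=12/5b +1402.597ms=18/5b
6) 2337.662ms=6b +584.416ms=3/2b
7) 2922.078ms=15/2b +292.208ms=3/4b
8) 3214.286ms=33/4b +292.208ms=3/4b
Σ=9b of 9 (154bpm 3/8) — PASS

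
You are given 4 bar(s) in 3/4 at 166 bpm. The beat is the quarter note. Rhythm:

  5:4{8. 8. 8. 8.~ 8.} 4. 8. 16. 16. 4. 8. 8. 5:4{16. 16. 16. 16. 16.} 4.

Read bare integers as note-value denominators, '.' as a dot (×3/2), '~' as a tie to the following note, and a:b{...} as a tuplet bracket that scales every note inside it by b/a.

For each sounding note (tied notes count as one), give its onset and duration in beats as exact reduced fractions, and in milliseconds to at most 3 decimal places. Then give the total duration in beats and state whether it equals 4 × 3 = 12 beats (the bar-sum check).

1) 0.0ms=0b +216.867ms=3/5b
2) 216.867ms=3/5b +216.867ms=3/5b
3) 433.735ms=6/5b +216.867ms=3/5b
4) 650.602ms=9/5b +433.735ms=6/5b
5) 1084.337ms=3b +542.169ms=3/2b
6) 1626.506ms=9/2b +271.084ms=3/4b
7) 1897.59ms=21/4b +135.542ms=3/8b
8) 2033.133ms=45/8b +135.542ms=3/8b
9) 2168.675ms=6b +542.169ms=3/2b
10) 2710.843ms=15/2b +271.084ms=3/4b
11) 2981.928ms=33/4b +271.084ms=3/4b
12) 3253.012ms=9b +108.434ms=3/10b
13) 3361.446ms=93/10b +108.434ms=3/10b
14) 3469.88ms=48/5b +108.434ms=3/10b
15) 3578.313ms=99/10b +108.434ms=3/10b
16) 3686.747ms=51/5b +108.434ms=3/10b
17) 3795.181ms=21/2b +542.169ms=3/2b
Σ=12b of 12 (166bpm 3/4) — PASS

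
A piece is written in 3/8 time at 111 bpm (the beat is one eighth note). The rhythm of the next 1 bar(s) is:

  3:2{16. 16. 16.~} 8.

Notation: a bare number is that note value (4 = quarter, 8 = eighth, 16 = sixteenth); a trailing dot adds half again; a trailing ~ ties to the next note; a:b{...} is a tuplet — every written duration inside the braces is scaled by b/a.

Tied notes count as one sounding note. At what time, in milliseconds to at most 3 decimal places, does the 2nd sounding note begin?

note 2 onset = 1/2b = 270.27ms

1. 0.0ms @ 0 + 270.27ms (1/2)
2. 270.27ms @ 1/2 + 270.27ms (1/2)
3. 540.541ms @ 1 + 1081.081ms (2)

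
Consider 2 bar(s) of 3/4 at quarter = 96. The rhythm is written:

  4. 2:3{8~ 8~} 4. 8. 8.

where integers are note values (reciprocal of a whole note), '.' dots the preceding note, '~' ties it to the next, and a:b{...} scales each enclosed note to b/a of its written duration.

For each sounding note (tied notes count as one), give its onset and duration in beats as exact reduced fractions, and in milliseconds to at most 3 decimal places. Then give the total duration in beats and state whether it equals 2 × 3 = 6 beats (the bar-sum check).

1) 0.0ms=0b +937.5ms=3/2b
2) 937.5ms=3/2b +1875.0ms=3b
3) 2812.5ms=9/2b +468.75ms=3/4b
4) 3281.25ms=21/4b +468.75ms=3/4b
Σ=6b of 6 (96bpm 3/4) — PASS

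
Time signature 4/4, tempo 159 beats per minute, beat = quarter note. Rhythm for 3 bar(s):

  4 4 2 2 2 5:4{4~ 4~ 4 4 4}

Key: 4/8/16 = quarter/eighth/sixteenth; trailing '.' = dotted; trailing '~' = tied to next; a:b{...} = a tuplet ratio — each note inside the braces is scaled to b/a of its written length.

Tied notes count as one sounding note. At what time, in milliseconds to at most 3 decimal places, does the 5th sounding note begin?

note 5 onset = 6b = 2264.151ms

1. 0.0ms @ 0 + 377.358ms (1)
2. 377.358ms @ 1 + 377.358ms (1)
3. 754.717ms @ 2 + 754.717ms (2)
4. 1509.434ms @ 4 + 754.717ms (2)
5. 2264.151ms @ 6 + 754.717ms (2)
6. 3018.868ms @ 8 + 905.66ms (12/5)
7. 3924.528ms @ 52/5 + 301.887ms (4/5)
8. 4226.415ms @ 56/5 + 301.887ms (4/5)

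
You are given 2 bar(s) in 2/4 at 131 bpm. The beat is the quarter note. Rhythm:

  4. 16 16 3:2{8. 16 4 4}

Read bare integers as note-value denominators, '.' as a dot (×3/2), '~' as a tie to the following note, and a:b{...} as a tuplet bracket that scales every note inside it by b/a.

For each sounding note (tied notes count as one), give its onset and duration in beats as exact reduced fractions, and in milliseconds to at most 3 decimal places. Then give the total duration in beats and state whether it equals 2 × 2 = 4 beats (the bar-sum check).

1) 0.0ms=0b +687.023ms=3/2b
2) 687.023ms=3/2b +114.504ms=1/4b
3) 801.527ms=7/4b +114.504ms=1/4b
4) 916.031ms=2b +229.008ms=1/2b
5) 1145.038ms=5/2b +76.336ms=1/6b
6) 1221.374ms=8/3b +305.344ms=2/3b
7) 1526.718ms=10/3b +305.344ms=2/3b
Σ=4b of 4 (131bpm 2/4) — PASS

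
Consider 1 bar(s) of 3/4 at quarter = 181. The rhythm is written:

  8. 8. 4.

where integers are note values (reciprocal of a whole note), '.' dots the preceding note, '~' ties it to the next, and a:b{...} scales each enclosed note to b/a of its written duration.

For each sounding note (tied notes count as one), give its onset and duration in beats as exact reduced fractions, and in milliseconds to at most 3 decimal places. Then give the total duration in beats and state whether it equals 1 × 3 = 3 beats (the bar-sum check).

1) 0.0ms=0b +248.619ms=3/4b
2) 248.619ms=3/4b +248.619ms=3/4b
3) 497.238ms=3/2b +497.238ms=3/2b
Σ=3b of 3 (181bpm 3/4) — PASS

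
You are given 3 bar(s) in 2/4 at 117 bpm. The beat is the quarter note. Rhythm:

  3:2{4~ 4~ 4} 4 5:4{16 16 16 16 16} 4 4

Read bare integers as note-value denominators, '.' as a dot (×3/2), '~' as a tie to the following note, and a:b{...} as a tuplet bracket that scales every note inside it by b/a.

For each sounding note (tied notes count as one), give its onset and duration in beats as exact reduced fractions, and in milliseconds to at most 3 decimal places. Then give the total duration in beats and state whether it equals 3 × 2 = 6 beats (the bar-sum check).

1) 0.0ms=0b +1025.641ms=2b
2) 1025.641ms=2b +512.821ms=1b
3) 1538.462ms=3b +102.564ms=1/5b
4) 1641.026ms=16/5b +102.564ms=1/5b
5) 1743.59ms=17/5b +102.564ms=1/5b
6) 1846.154ms=18/5b +102.564ms=1/5b
7) 1948.718ms=19/5b +102.564ms=1/5b
8) 2051.282ms=4b +512.821ms=1b
9) 2564.103ms=5b +512.821ms=1b
Σ=6b of 6 (117bpm 2/4) — PASS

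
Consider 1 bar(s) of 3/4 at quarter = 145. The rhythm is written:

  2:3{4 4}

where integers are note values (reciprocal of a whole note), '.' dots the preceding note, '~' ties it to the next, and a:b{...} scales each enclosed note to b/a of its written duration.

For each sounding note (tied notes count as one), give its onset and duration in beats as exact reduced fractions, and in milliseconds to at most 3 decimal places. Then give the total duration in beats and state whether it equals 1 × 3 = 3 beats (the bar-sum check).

1) 0.0ms=0b +620.69ms=3/2b
2) 620.69ms=3/2b +620.69ms=3/2b
Σ=3b of 3 (145bpm 3/4) — PASS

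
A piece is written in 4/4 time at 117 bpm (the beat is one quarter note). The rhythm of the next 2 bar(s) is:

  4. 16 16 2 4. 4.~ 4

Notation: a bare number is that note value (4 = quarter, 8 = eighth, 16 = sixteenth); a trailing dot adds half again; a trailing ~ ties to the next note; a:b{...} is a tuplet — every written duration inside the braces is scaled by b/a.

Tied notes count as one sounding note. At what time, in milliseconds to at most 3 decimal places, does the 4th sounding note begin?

1. 0.0ms @ 0 + 769.231ms (3/2)
2. 769.231ms @ 3/2 + 128.205ms (1/4)
3. 897.436ms @ 7/4 + 128.205ms (1/4)
4. 1025.641ms @ 2 + 1025.641ms (2)
5. 2051.282ms @ 4 + 769.231ms (3/2)
6. 2820.513ms @ 11/2 + 1282.051ms (5/2)

note 4 onset = 2b = 1025.641ms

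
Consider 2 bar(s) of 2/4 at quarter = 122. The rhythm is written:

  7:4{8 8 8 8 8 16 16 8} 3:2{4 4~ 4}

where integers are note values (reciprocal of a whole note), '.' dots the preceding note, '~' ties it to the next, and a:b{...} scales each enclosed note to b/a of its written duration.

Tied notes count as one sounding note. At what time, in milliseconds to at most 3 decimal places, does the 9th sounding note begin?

1. 0.0ms @ 0 + 140.515ms (2/7)
2. 140.515ms @ 2/7 + 140.515ms (2/7)
3. 281.03ms @ 4/7 + 140.515ms (2/7)
4. 421.546ms @ 6/7 + 140.515ms (2/7)
5. 562.061ms @ 8/7 + 140.515ms (2/7)
6. 702.576ms @ 10/7 + 70.258ms (1/7)
7. 772.834ms @ 11/7 + 70.258ms (1/7)
8. 843.091ms @ 12/7 + 140.515ms (2/7)
9. 983.607ms @ 2 + 327.869ms (2/3)
10. 1311.475ms @ 8/3 + 655.738ms (4/3)

note 9 onset = 2b = 983.607ms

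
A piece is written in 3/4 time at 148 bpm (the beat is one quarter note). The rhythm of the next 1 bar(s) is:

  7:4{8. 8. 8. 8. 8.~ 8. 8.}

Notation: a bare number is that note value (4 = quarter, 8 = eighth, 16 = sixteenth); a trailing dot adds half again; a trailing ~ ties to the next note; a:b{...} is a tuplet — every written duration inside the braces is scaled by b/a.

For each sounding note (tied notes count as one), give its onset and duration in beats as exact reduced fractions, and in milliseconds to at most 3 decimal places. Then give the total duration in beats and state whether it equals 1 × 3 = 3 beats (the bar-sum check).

1) 0.0ms=0b +173.745ms=3/7b
2) 173.745ms=3/7b +173.745ms=3/7b
3) 347.49ms=6/7b +173.745ms=3/7b
4) 521.236ms=9/7b +173.745ms=3/7b
5) 694.981ms=12/7b +347.49ms=6/7b
6) 1042.471ms=18/7b +173.745ms=3/7b
Σ=3b of 3 (148bpm 3/4) — PASS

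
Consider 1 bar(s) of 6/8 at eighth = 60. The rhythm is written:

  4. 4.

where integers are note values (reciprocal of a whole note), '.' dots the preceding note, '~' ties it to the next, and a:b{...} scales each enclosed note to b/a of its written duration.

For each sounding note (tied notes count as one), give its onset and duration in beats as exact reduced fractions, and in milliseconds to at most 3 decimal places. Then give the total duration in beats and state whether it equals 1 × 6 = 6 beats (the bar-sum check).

1) 0.0ms=0b +3000.0ms=3b
2) 3000.0ms=3b +3000.0ms=3b
Σ=6b of 6 (60bpm 6/8) — PASS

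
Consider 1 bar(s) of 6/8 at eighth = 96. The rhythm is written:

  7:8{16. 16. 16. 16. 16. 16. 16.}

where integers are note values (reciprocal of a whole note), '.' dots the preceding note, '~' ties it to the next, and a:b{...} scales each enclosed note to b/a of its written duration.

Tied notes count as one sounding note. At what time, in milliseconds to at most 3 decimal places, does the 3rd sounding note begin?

1. 0.0ms @ 0 + 535.714ms (6/7)
2. 535.714ms @ 6/7 + 535.714ms (6/7)
3. 1071.429ms @ 12/7 + 535.714ms (6/7)
4. 1607.143ms @ 18/7 + 535.714ms (6/7)
5. 2142.857ms @ 24/7 + 535.714ms (6/7)
6. 2678.571ms @ 30/7 + 535.714ms (6/7)
7. 3214.286ms @ 36/7 + 535.714ms (6/7)

note 3 onset = 12/7b = 1071.429ms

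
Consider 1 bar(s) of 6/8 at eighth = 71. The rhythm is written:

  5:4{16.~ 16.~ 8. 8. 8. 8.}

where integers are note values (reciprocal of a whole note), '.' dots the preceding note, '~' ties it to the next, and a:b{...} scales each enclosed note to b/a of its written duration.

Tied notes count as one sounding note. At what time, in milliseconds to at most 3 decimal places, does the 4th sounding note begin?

note 4 onset = 24/5b = 4056.338ms

1. 0.0ms @ 0 + 2028.169ms (12/5)
2. 2028.169ms @ 12/5 + 1014.085ms (6/5)
3. 3042.254ms @ 18/5 + 1014.085ms (6/5)
4. 4056.338ms @ 24/5 + 1014.085ms (6/5)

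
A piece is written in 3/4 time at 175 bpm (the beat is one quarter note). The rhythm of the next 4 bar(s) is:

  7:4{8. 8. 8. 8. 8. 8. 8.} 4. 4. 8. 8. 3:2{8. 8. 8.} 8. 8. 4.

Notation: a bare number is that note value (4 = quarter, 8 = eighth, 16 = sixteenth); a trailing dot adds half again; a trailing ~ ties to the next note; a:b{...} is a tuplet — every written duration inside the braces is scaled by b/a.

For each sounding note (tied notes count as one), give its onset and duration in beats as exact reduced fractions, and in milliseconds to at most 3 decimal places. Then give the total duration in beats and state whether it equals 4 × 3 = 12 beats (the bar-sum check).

1) 0.0ms=0b +146.939ms=3/7b
2) 146.939ms=3/7b +146.939ms=3/7b
3) 293.878ms=6/7b +146.939ms=3/7b
4) 440.816ms=9/7b +146.939ms=3/7b
5) 587.755ms=12/7b +146.939ms=3/7b
6) 734.694ms=15/7b +146.939ms=3/7b
7) 881.633ms=18/7b +146.939ms=3/7b
8) 1028.571ms=3b +514.286ms=3/2b
9) 1542.857ms=9/2b +514.286ms=3/2b
10) 2057.143ms=6b +257.143ms=3/4b
11) 2314.286ms=27/4b +257.143ms=3/4b
12) 2571.429ms=15/2b +171.429ms=1/2b
13) 2742.857ms=8b +171.429ms=1/2b
14) 2914.286ms=17/2b +171.429ms=1/2b
15) 3085.714ms=9b +257.143ms=3/4b
16) 3342.857ms=39/4b +257.143ms=3/4b
17) 3600.0ms=21/2b +514.286ms=3/2b
Σ=12b of 12 (175bpm 3/4) — PASS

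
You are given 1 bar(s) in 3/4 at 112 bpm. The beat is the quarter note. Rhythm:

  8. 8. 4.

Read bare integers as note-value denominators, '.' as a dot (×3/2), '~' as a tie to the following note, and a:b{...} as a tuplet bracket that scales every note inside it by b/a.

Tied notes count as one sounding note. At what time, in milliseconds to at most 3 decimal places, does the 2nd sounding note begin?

1. 0.0ms @ 0 + 401.786ms (3/4)
2. 401.786ms @ 3/4 + 401.786ms (3/4)
3. 803.571ms @ 3/2 + 803.571ms (3/2)

note 2 onset = 3/4b = 401.786ms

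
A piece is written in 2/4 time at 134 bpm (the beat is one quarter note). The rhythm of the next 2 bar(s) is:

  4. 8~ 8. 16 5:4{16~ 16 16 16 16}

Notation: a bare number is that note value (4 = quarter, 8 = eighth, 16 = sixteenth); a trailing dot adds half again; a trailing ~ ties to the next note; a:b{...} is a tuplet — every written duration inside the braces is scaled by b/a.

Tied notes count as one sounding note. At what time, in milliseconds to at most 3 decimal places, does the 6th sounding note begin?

note 6 onset = 18/5b = 1611.94ms

1. 0.0ms @ 0 + 671.642ms (3/2)
2. 671.642ms @ 3/2 + 559.701ms (5/4)
3. 1231.343ms @ 11/4 + 111.94ms (1/4)
4. 1343.284ms @ 3 + 179.104ms (2/5)
5. 1522.388ms @ 17/5 + 89.552ms (1/5)
6. 1611.94ms @ 18/5 + 89.552ms (1/5)
7. 1701.493ms @ 19/5 + 89.552ms (1/5)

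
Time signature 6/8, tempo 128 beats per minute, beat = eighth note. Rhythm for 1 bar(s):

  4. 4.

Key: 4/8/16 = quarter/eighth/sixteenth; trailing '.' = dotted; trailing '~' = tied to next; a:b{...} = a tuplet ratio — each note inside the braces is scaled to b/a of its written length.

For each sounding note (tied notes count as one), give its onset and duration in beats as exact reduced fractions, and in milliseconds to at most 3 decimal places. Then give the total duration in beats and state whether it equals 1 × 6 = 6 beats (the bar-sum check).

1) 0.0ms=0b +1406.25ms=3b
2) 1406.25ms=3b +1406.25ms=3b
Σ=6b of 6 (128bpm 6/8) — PASS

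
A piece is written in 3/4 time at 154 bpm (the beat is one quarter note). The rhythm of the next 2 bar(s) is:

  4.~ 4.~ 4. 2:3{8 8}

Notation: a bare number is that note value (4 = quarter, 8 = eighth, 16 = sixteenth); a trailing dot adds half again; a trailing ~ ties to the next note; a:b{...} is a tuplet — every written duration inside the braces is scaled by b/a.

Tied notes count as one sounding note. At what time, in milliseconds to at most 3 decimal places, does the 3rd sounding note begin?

1. 0.0ms @ 0 + 1753.247ms (9/2)
2. 1753.247ms @ 9/2 + 292.208ms (3/4)
3. 2045.455ms @ 21/4 + 292.208ms (3/4)

note 3 onset = 21/4b = 2045.455ms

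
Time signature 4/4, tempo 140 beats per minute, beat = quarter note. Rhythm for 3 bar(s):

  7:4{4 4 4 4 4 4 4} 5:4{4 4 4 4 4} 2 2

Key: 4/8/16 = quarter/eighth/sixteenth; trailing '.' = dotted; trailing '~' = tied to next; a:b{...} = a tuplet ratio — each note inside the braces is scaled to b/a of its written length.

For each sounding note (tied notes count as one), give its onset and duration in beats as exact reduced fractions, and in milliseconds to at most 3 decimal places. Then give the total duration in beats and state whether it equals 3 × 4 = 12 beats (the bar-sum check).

1) 0.0ms=0b +244.898ms=4/7b
2) 244.898ms=4/7b +244.898ms=4/7b
3) 489.796ms=8/7b +244.898ms=4/7b
4) 734.694ms=12/7b +244.898ms=4/7b
5) 979.592ms=16/7b +244.898ms=4/7b
6) 1224.49ms=20/7b +244.898ms=4/7b
7) 1469.388ms=24/7b +244.898ms=4/7b
8) 1714.286ms=4b +342.857ms=4/5b
9) 2057.143ms=24/5b +342.857ms=4/5b
10) 2400.0ms=28/5b +342.857ms=4/5b
11) 2742.857ms=32/5b +342.857ms=4/5b
12) 3085.714ms=36/5b +342.857ms=4/5b
13) 3428.571ms=8b +857.143ms=2b
14) 4285.714ms=10b +857.143ms=2b
Σ=12b of 12 (140bpm 4/4) — PASS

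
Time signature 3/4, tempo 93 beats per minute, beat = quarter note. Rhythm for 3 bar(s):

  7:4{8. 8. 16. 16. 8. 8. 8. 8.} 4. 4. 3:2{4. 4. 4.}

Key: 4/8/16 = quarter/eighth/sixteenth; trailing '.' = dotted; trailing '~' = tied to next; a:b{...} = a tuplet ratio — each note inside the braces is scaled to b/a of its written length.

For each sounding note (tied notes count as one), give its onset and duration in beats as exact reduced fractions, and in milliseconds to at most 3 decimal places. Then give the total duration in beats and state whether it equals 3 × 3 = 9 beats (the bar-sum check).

1) 0.0ms=0b +276.498ms=3/7b
2) 276.498ms=3/7b +276.498ms=3/7b
3) 552.995ms=6/7b +138.249ms=3/14b
4) 691.244ms=15/14b +138.249ms=3/14b
5) 829.493ms=9/7b +276.498ms=3/7b
6) 1105.991ms=12/7b +276.498ms=3/7b
7) 1382.488ms=15/7b +276.498ms=3/7b
8) 1658.986ms=18/7b +276.498ms=3/7b
9) 1935.484ms=3b +967.742ms=3/2b
10) 2903.226ms=9/2b +967.742ms=3/2b
11) 3870.968ms=6b +645.161ms=1b
12) 4516.129ms=7b +645.161ms=1b
13) 5161.29ms=8b +645.161ms=1b
Σ=9b of 9 (93bpm 3/4) — PASS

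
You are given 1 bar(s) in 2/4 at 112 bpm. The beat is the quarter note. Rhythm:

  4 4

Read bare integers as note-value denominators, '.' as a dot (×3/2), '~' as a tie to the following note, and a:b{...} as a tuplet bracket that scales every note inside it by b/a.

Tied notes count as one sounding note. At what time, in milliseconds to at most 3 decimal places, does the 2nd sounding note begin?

note 2 onset = 1b = 535.714ms

1. 0.0ms @ 0 + 535.714ms (1)
2. 535.714ms @ 1 + 535.714ms (1)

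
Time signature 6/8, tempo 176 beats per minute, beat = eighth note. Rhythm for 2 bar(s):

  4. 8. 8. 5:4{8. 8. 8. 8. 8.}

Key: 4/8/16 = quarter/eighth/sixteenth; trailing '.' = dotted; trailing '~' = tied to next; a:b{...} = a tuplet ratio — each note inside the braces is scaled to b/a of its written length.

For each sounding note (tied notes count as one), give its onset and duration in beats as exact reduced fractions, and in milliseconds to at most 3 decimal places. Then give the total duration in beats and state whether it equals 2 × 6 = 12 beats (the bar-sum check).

1) 0.0ms=0b +1022.727ms=3b
2) 1022.727ms=3b +511.364ms=3/2b
3) 1534.091ms=9/2b +511.364ms=3/2b
4) 2045.455ms=6b +409.091ms=6/5b
5) 2454.545ms=36/5b +409.091ms=6/5b
6) 2863.636ms=42/5b +409.091ms=6/5b
7) 3272.727ms=48/5b +409.091ms=6/5b
8) 3681.818ms=54/5b +409.091ms=6/5b
Σ=12b of 12 (176bpm 6/8) — PASS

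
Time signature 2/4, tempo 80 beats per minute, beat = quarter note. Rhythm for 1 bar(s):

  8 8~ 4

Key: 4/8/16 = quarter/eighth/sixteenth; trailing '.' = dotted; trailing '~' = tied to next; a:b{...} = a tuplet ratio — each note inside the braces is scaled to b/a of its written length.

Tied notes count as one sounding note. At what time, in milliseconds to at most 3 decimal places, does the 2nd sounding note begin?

1. 0.0ms @ 0 + 375.0ms (1/2)
2. 375.0ms @ 1/2 + 1125.0ms (3/2)

note 2 onset = 1/2b = 375.0ms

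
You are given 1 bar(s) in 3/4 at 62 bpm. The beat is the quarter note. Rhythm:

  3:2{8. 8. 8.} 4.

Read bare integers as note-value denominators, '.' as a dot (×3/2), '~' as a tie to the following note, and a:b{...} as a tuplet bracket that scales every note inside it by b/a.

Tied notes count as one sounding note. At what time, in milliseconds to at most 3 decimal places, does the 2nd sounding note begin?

note 2 onset = 1/2b = 483.871ms

1. 0.0ms @ 0 + 483.871ms (1/2)
2. 483.871ms @ 1/2 + 483.871ms (1/2)
3. 967.742ms @ 1 + 483.871ms (1/2)
4. 1451.613ms @ 3/2 + 1451.613ms (3/2)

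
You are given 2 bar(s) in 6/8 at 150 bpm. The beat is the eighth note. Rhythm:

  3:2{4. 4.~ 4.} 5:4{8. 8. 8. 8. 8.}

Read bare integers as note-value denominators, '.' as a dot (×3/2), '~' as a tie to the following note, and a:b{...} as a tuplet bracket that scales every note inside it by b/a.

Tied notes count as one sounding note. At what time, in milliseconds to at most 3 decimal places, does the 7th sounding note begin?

1. 0.0ms @ 0 + 800.0ms (2)
2. 800.0ms @ 2 + 1600.0ms (4)
3. 2400.0ms @ 6 + 480.0ms (6/5)
4. 2880.0ms @ 36/5 + 480.0ms (6/5)
5. 3360.0ms @ 42/5 + 480.0ms (6/5)
6. 3840.0ms @ 48/5 + 480.0ms (6/5)
7. 4320.0ms @ 54/5 + 480.0ms (6/5)

note 7 onset = 54/5b = 4320.0ms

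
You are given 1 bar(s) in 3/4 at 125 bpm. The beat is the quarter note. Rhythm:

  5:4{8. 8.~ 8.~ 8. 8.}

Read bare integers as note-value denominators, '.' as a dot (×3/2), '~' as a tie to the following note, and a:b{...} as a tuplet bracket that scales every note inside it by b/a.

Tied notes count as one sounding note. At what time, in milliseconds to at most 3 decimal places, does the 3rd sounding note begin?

note 3 onset = 12/5b = 1152.0ms

1. 0.0ms @ 0 + 288.0ms (3/5)
2. 288.0ms @ 3/5 + 864.0ms (9/5)
3. 1152.0ms @ 12/5 + 288.0ms (3/5)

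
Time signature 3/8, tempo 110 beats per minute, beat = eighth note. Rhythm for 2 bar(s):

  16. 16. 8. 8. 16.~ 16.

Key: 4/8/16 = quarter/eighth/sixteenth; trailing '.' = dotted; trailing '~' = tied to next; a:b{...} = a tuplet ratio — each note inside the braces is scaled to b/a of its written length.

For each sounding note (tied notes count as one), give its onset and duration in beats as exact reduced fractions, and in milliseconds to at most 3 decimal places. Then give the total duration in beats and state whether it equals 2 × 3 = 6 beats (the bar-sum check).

1) 0.0ms=0b +409.091ms=3/4b
2) 409.091ms=3/4b +409.091ms=3/4b
3) 818.182ms=3/2b +818.182ms=3/2b
4) 1636.364ms=3b +818.182ms=3/2b
5) 2454.545ms=9/2b +818.182ms=3/2b
Σ=6b of 6 (110bpm 3/8) — PASS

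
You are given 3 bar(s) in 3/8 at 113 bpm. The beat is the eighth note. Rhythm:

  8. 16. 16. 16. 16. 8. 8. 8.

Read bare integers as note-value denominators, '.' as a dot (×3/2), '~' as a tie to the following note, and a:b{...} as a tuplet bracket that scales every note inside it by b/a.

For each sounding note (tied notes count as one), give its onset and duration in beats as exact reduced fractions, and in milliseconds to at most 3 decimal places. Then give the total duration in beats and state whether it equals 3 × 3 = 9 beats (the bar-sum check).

1) 0.0ms=0b +796.46ms=3/2b
2) 796.46ms=3/2b +398.23ms=3/4b
3) 1194.69ms=9/4b +398.23ms=3/4b
4) 1592.92ms=3b +398.23ms=3/4b
5) 1991.15ms=15/4b +398.23ms=3/4b
6) 2389.381ms=9/2b +796.46ms=3/2b
7) 3185.841ms=6b +796.46ms=3/2b
8) 3982.301ms=15/2b +796.46ms=3/2b
Σ=9b of 9 (113bpm 3/8) — PASS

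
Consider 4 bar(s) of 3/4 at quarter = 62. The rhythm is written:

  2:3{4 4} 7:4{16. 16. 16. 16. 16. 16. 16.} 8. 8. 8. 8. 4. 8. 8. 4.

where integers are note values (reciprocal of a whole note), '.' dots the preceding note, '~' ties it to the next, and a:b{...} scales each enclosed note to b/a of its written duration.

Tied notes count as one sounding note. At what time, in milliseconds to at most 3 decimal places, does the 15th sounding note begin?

note 15 onset = 9b = 8709.677ms

1. 0.0ms @ 0 + 1451.613ms (3/2)
2. 1451.613ms @ 3/2 + 1451.613ms (3/2)
3. 2903.226ms @ 3 + 207.373ms (3/14)
4. 3110.599ms @ 45/14 + 207.373ms (3/14)
5. 3317.972ms @ 24/7 + 207.373ms (3/14)
6. 3525.346ms @ 51/14 + 207.373ms (3/14)
7. 3732.719ms @ 27/7 + 207.373ms (3/14)
8. 3940.092ms @ 57/14 + 207.373ms (3/14)
9. 4147.465ms @ 30/7 + 207.373ms (3/14)
10. 4354.839ms @ 9/2 + 725.806ms (3/4)
11. 5080.645ms @ 21/4 + 725.806ms (3/4)
12. 5806.452ms @ 6 + 725.806ms (3/4)
13. 6532.258ms @ 27/4 + 725.806ms (3/4)
14. 7258.065ms @ 15/2 + 1451.613ms (3/2)
15. 8709.677ms @ 9 + 725.806ms (3/4)
16. 9435.484ms @ 39/4 + 725.806ms (3/4)
17. 10161.29ms @ 21/2 + 1451.613ms (3/2)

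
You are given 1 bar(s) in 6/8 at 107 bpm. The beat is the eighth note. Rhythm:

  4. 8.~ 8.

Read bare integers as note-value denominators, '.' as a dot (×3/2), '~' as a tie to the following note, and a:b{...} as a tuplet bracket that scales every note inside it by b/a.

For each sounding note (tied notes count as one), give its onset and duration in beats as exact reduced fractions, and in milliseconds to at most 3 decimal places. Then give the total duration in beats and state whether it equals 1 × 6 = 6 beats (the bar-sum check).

1) 0.0ms=0b +1682.243ms=3b
2) 1682.243ms=3b +1682.243ms=3b
Σ=6b of 6 (107bpm 6/8) — PASS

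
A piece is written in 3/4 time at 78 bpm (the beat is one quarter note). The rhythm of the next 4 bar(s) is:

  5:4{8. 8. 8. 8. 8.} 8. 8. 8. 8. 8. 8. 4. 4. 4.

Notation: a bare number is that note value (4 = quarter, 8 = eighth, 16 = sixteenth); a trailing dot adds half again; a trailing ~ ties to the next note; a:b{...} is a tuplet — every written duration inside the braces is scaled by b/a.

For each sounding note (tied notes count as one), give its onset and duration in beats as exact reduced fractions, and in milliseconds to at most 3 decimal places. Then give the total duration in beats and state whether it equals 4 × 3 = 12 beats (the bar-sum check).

1) 0.0ms=0b +461.538ms=3/5b
2) 461.538ms=3/5b +461.538ms=3/5b
3) 923.077ms=6/5b +461.538ms=3/5b
4) 1384.615ms=9/5b +461.538ms=3/5b
5) 1846.154ms=12/5b +461.538ms=3/5b
6) 2307.692ms=3b +576.923ms=3/4b
7) 2884.615ms=15/4b +576.923ms=3/4b
8) 3461.538ms=9/2b +576.923ms=3/4b
9) 4038.462ms=21/4b +576.923ms=3/4b
10) 4615.385ms=6b +576.923ms=3/4b
11) 5192.308ms=27/4b +576.923ms=3/4b
12) 5769.231ms=15/2b +1153.846ms=3/2b
13) 6923.077ms=9b +1153.846ms=3/2b
14) 8076.923ms=21/2b +1153.846ms=3/2b
Σ=12b of 12 (78bpm 3/4) — PASS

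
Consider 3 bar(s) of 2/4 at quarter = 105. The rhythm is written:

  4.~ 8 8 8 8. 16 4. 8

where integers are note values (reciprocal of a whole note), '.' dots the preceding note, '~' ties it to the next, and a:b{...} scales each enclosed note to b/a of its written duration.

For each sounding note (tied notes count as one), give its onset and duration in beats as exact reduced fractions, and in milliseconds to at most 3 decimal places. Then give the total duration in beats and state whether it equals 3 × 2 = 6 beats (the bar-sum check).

1) 0.0ms=0b +1142.857ms=2b
2) 1142.857ms=2b +285.714ms=1/2b
3) 1428.571ms=5/2b +285.714ms=1/2b
4) 1714.286ms=3b +428.571ms=3/4b
5) 2142.857ms=15/4b +142.857ms=1/4b
6) 2285.714ms=4b +857.143ms=3/2b
7) 3142.857ms=11/2b +285.714ms=1/2b
Σ=6b of 6 (105bpm 2/4) — PASS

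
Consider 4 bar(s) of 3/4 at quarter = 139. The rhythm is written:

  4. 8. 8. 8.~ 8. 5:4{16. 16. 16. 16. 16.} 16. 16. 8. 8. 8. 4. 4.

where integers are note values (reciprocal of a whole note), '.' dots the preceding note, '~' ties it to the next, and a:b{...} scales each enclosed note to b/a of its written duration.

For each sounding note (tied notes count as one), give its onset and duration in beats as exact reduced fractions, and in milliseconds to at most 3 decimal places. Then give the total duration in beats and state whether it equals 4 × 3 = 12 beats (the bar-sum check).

1) 0.0ms=0b +647.482ms=3/2b
2) 647.482ms=3/2b +323.741ms=3/4b
3) 971.223ms=9/4b +323.741ms=3/4b
4) 1294.964ms=3b +647.482ms=3/2b
5) 1942.446ms=9/2b +129.496ms=3/10b
6) 2071.942ms=24/5b +129.496ms=3/10b
7) 2201.439ms=51/10b +129.496ms=3/10b
8) 2330.935ms=27/5b +129.496ms=3/10b
9) 2460.432ms=57/10b +129.496ms=3/10b
10) 2589.928ms=6b +161.871ms=3/8b
11) 2751.799ms=51/8b +161.871ms=3/8b
12) 2913.669ms=27/4b +323.741ms=3/4b
13) 3237.41ms=15/2b +323.741ms=3/4b
14) 3561.151ms=33/4b +323.741ms=3/4b
15) 3884.892ms=9b +647.482ms=3/2b
16) 4532.374ms=21/2b +647.482ms=3/2b
Σ=12b of 12 (139bpm 3/4) — PASS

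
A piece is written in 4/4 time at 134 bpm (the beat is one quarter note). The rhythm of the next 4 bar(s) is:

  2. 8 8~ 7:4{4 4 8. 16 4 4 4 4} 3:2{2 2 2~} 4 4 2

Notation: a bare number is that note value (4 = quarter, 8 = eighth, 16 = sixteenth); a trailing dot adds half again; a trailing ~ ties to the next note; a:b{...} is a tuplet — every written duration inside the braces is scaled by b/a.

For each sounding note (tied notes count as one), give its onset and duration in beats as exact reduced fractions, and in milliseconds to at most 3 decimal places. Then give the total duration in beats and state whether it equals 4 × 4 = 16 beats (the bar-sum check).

1) 0.0ms=0b +1343.284ms=3b
2) 1343.284ms=3b +223.881ms=1/2b
3) 1567.164ms=7/2b +479.744ms=15/14b
4) 2046.908ms=32/7b +255.864ms=4/7b
5) 2302.772ms=36/7b +191.898ms=3/7b
6) 2494.67ms=39/7b +63.966ms=1/7b
7) 2558.635ms=40/7b +255.864ms=4/7b
8) 2814.499ms=44/7b +255.864ms=4/7b
9) 3070.362ms=48/7b +255.864ms=4/7b
10) 3326.226ms=52/7b +255.864ms=4/7b
11) 3582.09ms=8b +597.015ms=4/3b
12) 4179.104ms=28/3b +597.015ms=4/3b
13) 4776.119ms=32/3b +1044.776ms=7/3b
14) 5820.896ms=13b +447.761ms=1b
15) 6268.657ms=14b +895.522ms=2b
Σ=16b of 16 (134bpm 4/4) — PASS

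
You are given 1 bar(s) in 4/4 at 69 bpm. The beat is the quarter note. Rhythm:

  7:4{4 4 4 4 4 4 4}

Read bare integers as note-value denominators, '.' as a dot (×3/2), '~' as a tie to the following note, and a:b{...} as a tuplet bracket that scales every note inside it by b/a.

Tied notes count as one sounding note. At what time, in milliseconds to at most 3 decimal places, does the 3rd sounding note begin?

note 3 onset = 8/7b = 993.789ms

1. 0.0ms @ 0 + 496.894ms (4/7)
2. 496.894ms @ 4/7 + 496.894ms (4/7)
3. 993.789ms @ 8/7 + 496.894ms (4/7)
4. 1490.683ms @ 12/7 + 496.894ms (4/7)
5. 1987.578ms @ 16/7 + 496.894ms (4/7)
6. 2484.472ms @ 20/7 + 496.894ms (4/7)
7. 2981.366ms @ 24/7 + 496.894ms (4/7)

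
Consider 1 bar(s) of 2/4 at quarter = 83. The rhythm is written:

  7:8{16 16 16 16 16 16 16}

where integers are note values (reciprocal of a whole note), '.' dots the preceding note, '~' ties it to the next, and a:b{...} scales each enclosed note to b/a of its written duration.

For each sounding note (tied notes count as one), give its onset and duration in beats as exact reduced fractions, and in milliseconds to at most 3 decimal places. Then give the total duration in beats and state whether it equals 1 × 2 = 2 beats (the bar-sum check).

1) 0.0ms=0b +206.54ms=2/7b
2) 206.54ms=2/7b +206.54ms=2/7b
3) 413.081ms=4/7b +206.54ms=2/7b
4) 619.621ms=6/7b +206.54ms=2/7b
5) 826.162ms=8/7b +206.54ms=2/7b
6) 1032.702ms=10/7b +206.54ms=2/7b
7) 1239.243ms=12/7b +206.54ms=2/7b
Σ=2b of 2 (83bpm 2/4) — PASS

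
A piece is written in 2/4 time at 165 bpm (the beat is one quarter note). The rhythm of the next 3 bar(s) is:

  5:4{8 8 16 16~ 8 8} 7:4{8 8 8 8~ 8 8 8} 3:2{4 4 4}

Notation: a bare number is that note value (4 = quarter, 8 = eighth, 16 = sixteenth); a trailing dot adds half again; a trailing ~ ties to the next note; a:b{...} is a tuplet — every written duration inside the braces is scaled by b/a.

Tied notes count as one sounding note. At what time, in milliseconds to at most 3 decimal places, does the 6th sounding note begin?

1. 0.0ms @ 0 + 145.455ms (2/5)
2. 145.455ms @ 2/5 + 145.455ms (2/5)
3. 290.909ms @ 4/5 + 72.727ms (1/5)
4. 363.636ms @ 1 + 218.182ms (3/5)
5. 581.818ms @ 8/5 + 145.455ms (2/5)
6. 727.273ms @ 2 + 103.896ms (2/7)
7. 831.169ms @ 16/7 + 103.896ms (2/7)
8. 935.065ms @ 18/7 + 103.896ms (2/7)
9. 1038.961ms @ 20/7 + 207.792ms (4/7)
10. 1246.753ms @ 24/7 + 103.896ms (2/7)
11. 1350.649ms @ 26/7 + 103.896ms (2/7)
12. 1454.545ms @ 4 + 242.424ms (2/3)
13. 1696.97ms @ 14/3 + 242.424ms (2/3)
14. 1939.394ms @ 16/3 + 242.424ms (2/3)

note 6 onset = 2b = 727.273ms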